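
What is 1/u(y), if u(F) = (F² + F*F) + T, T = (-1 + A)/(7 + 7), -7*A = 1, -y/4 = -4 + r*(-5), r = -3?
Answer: 49/189724 ≈ 0.00025827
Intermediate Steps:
y = -44 (y = -4*(-4 - 3*(-5)) = -4*(-4 + 15) = -4*11 = -44)
A = -⅐ (A = -⅐*1 = -⅐ ≈ -0.14286)
T = -4/49 (T = (-1 - ⅐)/(7 + 7) = -8/7/14 = -8/7*1/14 = -4/49 ≈ -0.081633)
u(F) = -4/49 + 2*F² (u(F) = (F² + F*F) - 4/49 = (F² + F²) - 4/49 = 2*F² - 4/49 = -4/49 + 2*F²)
1/u(y) = 1/(-4/49 + 2*(-44)²) = 1/(-4/49 + 2*1936) = 1/(-4/49 + 3872) = 1/(189724/49) = 49/189724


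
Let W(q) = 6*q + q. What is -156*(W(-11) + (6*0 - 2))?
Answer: 12324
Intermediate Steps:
W(q) = 7*q
-156*(W(-11) + (6*0 - 2)) = -156*(7*(-11) + (6*0 - 2)) = -156*(-77 + (0 - 2)) = -156*(-77 - 2) = -156*(-79) = 12324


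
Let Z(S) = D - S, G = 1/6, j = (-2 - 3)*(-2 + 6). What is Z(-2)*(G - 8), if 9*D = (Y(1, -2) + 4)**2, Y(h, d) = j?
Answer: -6439/27 ≈ -238.48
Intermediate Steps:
j = -20 (j = -5*4 = -20)
G = 1/6 ≈ 0.16667
Y(h, d) = -20
D = 256/9 (D = (-20 + 4)**2/9 = (1/9)*(-16)**2 = (1/9)*256 = 256/9 ≈ 28.444)
Z(S) = 256/9 - S
Z(-2)*(G - 8) = (256/9 - 1*(-2))*(1/6 - 8) = (256/9 + 2)*(-47/6) = (274/9)*(-47/6) = -6439/27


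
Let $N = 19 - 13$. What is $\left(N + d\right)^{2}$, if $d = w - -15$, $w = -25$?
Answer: $16$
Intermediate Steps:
$N = 6$ ($N = 19 - 13 = 6$)
$d = -10$ ($d = -25 - -15 = -25 + 15 = -10$)
$\left(N + d\right)^{2} = \left(6 - 10\right)^{2} = \left(-4\right)^{2} = 16$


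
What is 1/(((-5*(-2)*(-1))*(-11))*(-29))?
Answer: -1/3190 ≈ -0.00031348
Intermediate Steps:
1/(((-5*(-2)*(-1))*(-11))*(-29)) = 1/(((10*(-1))*(-11))*(-29)) = 1/(-10*(-11)*(-29)) = 1/(110*(-29)) = 1/(-3190) = -1/3190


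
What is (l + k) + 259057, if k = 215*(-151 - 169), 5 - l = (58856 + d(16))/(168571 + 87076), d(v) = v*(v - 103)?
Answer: 48639852050/255647 ≈ 1.9026e+5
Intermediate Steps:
d(v) = v*(-103 + v)
l = 1220771/255647 (l = 5 - (58856 + 16*(-103 + 16))/(168571 + 87076) = 5 - (58856 + 16*(-87))/255647 = 5 - (58856 - 1392)/255647 = 5 - 57464/255647 = 1220771/255647 ≈ 4.7752)
k = -68800 (k = 215*(-320) = -68800)
(l + k) + 259057 = (1220771/255647 - 68800) + 259057 = -17587292829/255647 + 259057 = 48639852050/255647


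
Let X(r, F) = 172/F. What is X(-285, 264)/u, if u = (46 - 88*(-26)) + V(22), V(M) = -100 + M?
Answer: 43/148896 ≈ 0.00028879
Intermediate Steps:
u = 2256 (u = (46 - 88*(-26)) + (-100 + 22) = (46 + 2288) - 78 = 2334 - 78 = 2256)
X(-285, 264)/u = (172/264)/2256 = (172*(1/264))*(1/2256) = (43/66)*(1/2256) = 43/148896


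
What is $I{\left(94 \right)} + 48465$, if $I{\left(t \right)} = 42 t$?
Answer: $52413$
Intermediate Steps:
$I{\left(94 \right)} + 48465 = 42 \cdot 94 + 48465 = 3948 + 48465 = 52413$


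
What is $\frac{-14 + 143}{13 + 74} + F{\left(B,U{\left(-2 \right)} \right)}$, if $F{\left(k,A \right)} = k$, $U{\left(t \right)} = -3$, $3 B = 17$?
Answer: $\frac{622}{87} \approx 7.1494$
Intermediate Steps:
$B = \frac{17}{3}$ ($B = \frac{1}{3} \cdot 17 = \frac{17}{3} \approx 5.6667$)
$\frac{-14 + 143}{13 + 74} + F{\left(B,U{\left(-2 \right)} \right)} = \frac{-14 + 143}{13 + 74} + \frac{17}{3} = \frac{129}{87} + \frac{17}{3} = 129 \cdot \frac{1}{87} + \frac{17}{3} = \frac{43}{29} + \frac{17}{3} = \frac{622}{87}$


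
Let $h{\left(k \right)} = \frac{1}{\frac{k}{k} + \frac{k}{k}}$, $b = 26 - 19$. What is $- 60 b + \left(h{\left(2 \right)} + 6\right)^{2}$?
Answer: $- \frac{1511}{4} \approx -377.75$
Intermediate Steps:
$b = 7$
$h{\left(k \right)} = \frac{1}{2}$ ($h{\left(k \right)} = \frac{1}{1 + 1} = \frac{1}{2}$)
$- 60 b + \left(h{\left(2 \right)} + 6\right)^{2} = \left(-60\right) 7 + \left(\frac{1}{2} + 6\right)^{2} = -420 + \left(\frac{13}{2}\right)^{2} = -420 + \frac{169}{4} = - \frac{1511}{4}$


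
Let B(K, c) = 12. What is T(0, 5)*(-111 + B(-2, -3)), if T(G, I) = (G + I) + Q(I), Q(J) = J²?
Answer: -2970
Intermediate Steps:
T(G, I) = G + I + I² (T(G, I) = (G + I) + I² = G + I + I²)
T(0, 5)*(-111 + B(-2, -3)) = (0 + 5 + 5²)*(-111 + 12) = (0 + 5 + 25)*(-99) = 30*(-99) = -2970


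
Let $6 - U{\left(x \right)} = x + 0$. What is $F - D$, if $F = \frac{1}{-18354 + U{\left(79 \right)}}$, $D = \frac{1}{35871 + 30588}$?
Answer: $- \frac{84886}{1224639993} \approx -6.9315 \cdot 10^{-5}$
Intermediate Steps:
$U{\left(x \right)} = 6 - x$ ($U{\left(x \right)} = 6 - \left(x + 0\right) = 6 - x$)
$D = \frac{1}{66459} \approx 1.5047 \cdot 10^{-5}$
$F = - \frac{1}{18427}$ ($F = \frac{1}{-18354 + \left(6 - 79\right)} = \frac{1}{-18354 - 73} = \frac{1}{-18427} = - \frac{1}{18427} \approx -5.4268 \cdot 10^{-5}$)
$F - D = - \frac{1}{18427} - \frac{1}{66459} = - \frac{84886}{1224639993}$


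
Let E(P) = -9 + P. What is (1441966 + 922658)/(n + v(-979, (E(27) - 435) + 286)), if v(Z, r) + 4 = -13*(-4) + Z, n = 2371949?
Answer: 1182312/1185509 ≈ 0.99730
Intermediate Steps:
v(Z, r) = 48 + Z (v(Z, r) = -4 + (-13*(-4) + Z) = -4 + (52 + Z) = 48 + Z)
(1441966 + 922658)/(n + v(-979, (E(27) - 435) + 286)) = (1441966 + 922658)/(2371949 + (48 - 979)) = 2364624/(2371949 - 931) = 2364624/2371018 = 2364624*(1/2371018) = 1182312/1185509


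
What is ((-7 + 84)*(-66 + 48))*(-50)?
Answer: 69300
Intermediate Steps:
((-7 + 84)*(-66 + 48))*(-50) = (77*(-18))*(-50) = -1386*(-50) = 69300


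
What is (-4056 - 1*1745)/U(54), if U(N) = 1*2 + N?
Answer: -5801/56 ≈ -103.59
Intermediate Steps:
U(N) = 2 + N
(-4056 - 1*1745)/U(54) = (-4056 - 1*1745)/(2 + 54) = (-4056 - 1745)/56 = -5801*1/56 = -5801/56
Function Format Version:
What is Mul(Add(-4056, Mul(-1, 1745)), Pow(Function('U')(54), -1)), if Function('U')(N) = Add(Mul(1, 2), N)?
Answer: Rational(-5801, 56) ≈ -103.59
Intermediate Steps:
Function('U')(N) = Add(2, N)
Mul(Add(-4056, Mul(-1, 1745)), Pow(Function('U')(54), -1)) = Mul(Add(-4056, Mul(-1, 1745)), Pow(Add(2, 54), -1)) = Mul(Add(-4056, -1745), Pow(56, -1)) = Mul(-5801, Rational(1, 56)) = Rational(-5801, 56)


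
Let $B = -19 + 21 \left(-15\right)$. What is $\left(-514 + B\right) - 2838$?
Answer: $-3686$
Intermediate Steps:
$B = -334$ ($B = -19 - 315 = -334$)
$\left(-514 + B\right) - 2838 = \left(-514 - 334\right) - 2838 = -848 - 2838 = -3686$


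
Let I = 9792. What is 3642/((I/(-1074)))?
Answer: -108653/272 ≈ -399.46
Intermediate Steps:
3642/((I/(-1074))) = 3642/((9792/(-1074))) = 3642/((9792*(-1/1074))) = 3642/(-1632/179) = 3642*(-179/1632) = -108653/272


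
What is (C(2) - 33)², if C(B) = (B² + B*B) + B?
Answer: 529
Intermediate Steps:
C(B) = B + 2*B² (C(B) = (B² + B²) + B = 2*B² + B = B + 2*B²)
(C(2) - 33)² = (2*(1 + 2*2) - 33)² = (2*(1 + 4) - 33)² = (2*5 - 33)² = (10 - 33)² = (-23)² = 529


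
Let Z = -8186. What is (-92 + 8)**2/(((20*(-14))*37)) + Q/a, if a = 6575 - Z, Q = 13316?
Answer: 603574/2730785 ≈ 0.22103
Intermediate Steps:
a = 14761 (a = 6575 - 1*(-8186) = 6575 + 8186 = 14761)
(-92 + 8)**2/(((20*(-14))*37)) + Q/a = (-92 + 8)**2/(((20*(-14))*37)) + 13316/14761 = (-84)**2/((-280*37)) + 13316*(1/14761) = 7056/(-10360) + 13316/14761 = 7056*(-1/10360) + 13316/14761 = -126/185 + 13316/14761 = 603574/2730785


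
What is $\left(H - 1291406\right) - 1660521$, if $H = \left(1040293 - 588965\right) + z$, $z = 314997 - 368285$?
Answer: $-2553887$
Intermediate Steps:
$z = -53288$ ($z = 314997 - 368285 = -53288$)
$H = 398040$ ($H = \left(1040293 - 588965\right) - 53288 = 451328 - 53288 = 398040$)
$\left(H - 1291406\right) - 1660521 = \left(398040 - 1291406\right) - 1660521 = -893366 - 1660521 = -2553887$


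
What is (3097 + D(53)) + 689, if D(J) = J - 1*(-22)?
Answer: 3861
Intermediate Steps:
D(J) = 22 + J (D(J) = J + 22 = 22 + J)
(3097 + D(53)) + 689 = (3097 + (22 + 53)) + 689 = (3097 + 75) + 689 = 3172 + 689 = 3861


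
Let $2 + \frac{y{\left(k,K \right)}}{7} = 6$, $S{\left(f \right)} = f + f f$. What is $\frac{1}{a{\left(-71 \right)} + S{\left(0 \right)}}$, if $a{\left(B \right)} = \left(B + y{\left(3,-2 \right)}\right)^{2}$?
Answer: $\frac{1}{1849} \approx 0.00054083$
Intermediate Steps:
$S{\left(f \right)} = f + f^{2}$
$y{\left(k,K \right)} = 28$ ($y{\left(k,K \right)} = -14 + 7 \cdot 6 = -14 + 42 = 28$)
$a{\left(B \right)} = \left(28 + B\right)^{2}$ ($a{\left(B \right)} = \left(B + 28\right)^{2} = \left(28 + B\right)^{2}$)
$\frac{1}{a{\left(-71 \right)} + S{\left(0 \right)}} = \frac{1}{\left(28 - 71\right)^{2} + 0 \left(1 + 0\right)} = \frac{1}{\left(-43\right)^{2} + 0 \cdot 1} = \frac{1}{1849 + 0} = \frac{1}{1849}$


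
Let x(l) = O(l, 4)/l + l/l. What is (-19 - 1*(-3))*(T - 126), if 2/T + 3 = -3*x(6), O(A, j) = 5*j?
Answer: 2018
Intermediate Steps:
x(l) = 1 + 20/l (x(l) = (5*4)/l + l/l = 20/l + 1 = 1 + 20/l)
T = -⅛ (T = 2/(-3 - 3*(20 + 6)/6) = 2/(-3 - 26/2) = 2/(-3 - 3*13/3) = 2/(-3 - 13) = 2/(-16) = 2*(-1/16) = -⅛ ≈ -0.12500)
(-19 - 1*(-3))*(T - 126) = (-19 - 1*(-3))*(-⅛ - 126) = (-19 + 3)*(-1009/8) = -16*(-1009/8) = 2018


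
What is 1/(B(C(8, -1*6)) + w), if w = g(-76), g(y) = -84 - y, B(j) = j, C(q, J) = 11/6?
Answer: -6/37 ≈ -0.16216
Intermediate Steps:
C(q, J) = 11/6 (C(q, J) = 11*(⅙) = 11/6)
w = -8 (w = -84 - 1*(-76) = -84 + 76 = -8)
1/(B(C(8, -1*6)) + w) = 1/(11/6 - 8) = 1/(-37/6) = -6/37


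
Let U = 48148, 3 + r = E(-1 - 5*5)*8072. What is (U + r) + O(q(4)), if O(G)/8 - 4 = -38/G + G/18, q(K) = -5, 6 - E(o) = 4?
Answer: 2897081/45 ≈ 64380.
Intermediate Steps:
E(o) = 2 (E(o) = 6 - 1*4 = 6 - 4 = 2)
r = 16141 (r = -3 + 2*8072 = -3 + 16144 = 16141)
O(G) = 32 - 304/G + 4*G/9 (O(G) = 32 + 8*(-38/G + G/18) = 32 + (-304/G + 4*G/9) = 32 - 304/G + 4*G/9)
(U + r) + O(q(4)) = (48148 + 16141) + (32 - 304/(-5) + (4/9)*(-5)) = 64289 + (32 - 304*(-1/5) - 20/9) = 64289 + (32 + 304/5 - 20/9) = 64289 + 4076/45 = 2897081/45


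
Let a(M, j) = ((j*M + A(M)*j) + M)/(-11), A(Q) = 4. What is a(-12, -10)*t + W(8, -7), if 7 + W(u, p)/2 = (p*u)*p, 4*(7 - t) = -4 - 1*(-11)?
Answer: 8113/11 ≈ 737.54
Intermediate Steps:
t = 21/4 (t = 7 - (-4 - 1*(-11))/4 = 7 - (-4 + 11)/4 = 7 - ¼*7 = 7 - 7/4 = 21/4 ≈ 5.2500)
W(u, p) = -14 + 2*u*p² (W(u, p) = -14 + 2*((p*u)*p) = -14 + 2*(u*p²) = -14 + 2*u*p²)
a(M, j) = -4*j/11 - M/11 - M*j/11 (a(M, j) = ((j*M + 4*j) + M)/(-11) = ((M*j + 4*j) + M)*(-1/11) = ((4*j + M*j) + M)*(-1/11) = (M + 4*j + M*j)*(-1/11) = -4*j/11 - M/11 - M*j/11)
a(-12, -10)*t + W(8, -7) = (-4/11*(-10) - 1/11*(-12) - 1/11*(-12)*(-10))*(21/4) + (-14 + 2*8*(-7)²) = (40/11 + 12/11 - 120/11)*(21/4) + (-14 + 2*8*49) = -68/11*21/4 + (-14 + 784) = -357/11 + 770 = 8113/11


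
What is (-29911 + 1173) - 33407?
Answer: -62145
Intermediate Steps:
(-29911 + 1173) - 33407 = -28738 - 33407 = -62145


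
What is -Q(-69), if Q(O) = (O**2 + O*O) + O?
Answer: -9453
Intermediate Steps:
Q(O) = O + 2*O**2 (Q(O) = (O**2 + O**2) + O = 2*O**2 + O = O + 2*O**2)
-Q(-69) = -(-69)*(1 + 2*(-69)) = -(-69)*(1 - 138) = -(-69)*(-137) = -1*9453 = -9453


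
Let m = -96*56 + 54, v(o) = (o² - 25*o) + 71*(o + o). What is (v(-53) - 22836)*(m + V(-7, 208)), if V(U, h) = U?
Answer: 139769012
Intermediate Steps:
v(o) = o² + 117*o (v(o) = (o² - 25*o) + 71*(2*o) = (o² - 25*o) + 142*o = o² + 117*o)
m = -5322 (m = -5376 + 54 = -5322)
(v(-53) - 22836)*(m + V(-7, 208)) = (-53*(117 - 53) - 22836)*(-5322 - 7) = (-53*64 - 22836)*(-5329) = (-3392 - 22836)*(-5329) = -26228*(-5329) = 139769012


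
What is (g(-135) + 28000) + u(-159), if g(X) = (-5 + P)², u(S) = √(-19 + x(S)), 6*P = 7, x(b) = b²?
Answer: 1008529/36 + √25262 ≈ 28174.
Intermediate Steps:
P = 7/6 (P = (⅙)*7 = 7/6 ≈ 1.1667)
u(S) = √(-19 + S²)
g(X) = 529/36 (g(X) = (-5 + 7/6)² = (-23/6)² = 529/36)
(g(-135) + 28000) + u(-159) = (529/36 + 28000) + √(-19 + (-159)²) = 1008529/36 + √(-19 + 25281) = 1008529/36 + √25262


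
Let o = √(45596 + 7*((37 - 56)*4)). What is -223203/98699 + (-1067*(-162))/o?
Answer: -223203/98699 + 86427*√11266/11266 ≈ 812.00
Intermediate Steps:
o = 2*√11266 (o = √(45596 + 7*(-19*4)) = √(45596 + 7*(-76)) = √(45596 - 532) = √45064 = 2*√11266 ≈ 212.28)
-223203/98699 + (-1067*(-162))/o = -223203/98699 + (-1067*(-162))/((2*√11266)) = -223203*1/98699 + 172854*(√11266/22532) = -223203/98699 + 86427*√11266/11266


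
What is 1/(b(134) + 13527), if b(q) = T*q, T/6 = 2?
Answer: 1/15135 ≈ 6.6072e-5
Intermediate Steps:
T = 12 (T = 6*2 = 12)
b(q) = 12*q
1/(b(134) + 13527) = 1/(12*134 + 13527) = 1/(1608 + 13527) = 1/15135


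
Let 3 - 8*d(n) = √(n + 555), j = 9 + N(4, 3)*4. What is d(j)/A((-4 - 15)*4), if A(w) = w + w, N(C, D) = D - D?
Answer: -3/1216 + √141/608 ≈ 0.017063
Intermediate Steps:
N(C, D) = 0
j = 9 (j = 9 + 0*4 = 9 + 0 = 9)
A(w) = 2*w
d(n) = 3/8 - √(555 + n)/8 (d(n) = 3/8 - √(n + 555)/8 = 3/8 - √(555 + n)/8)
d(j)/A((-4 - 15)*4) = (3/8 - √(555 + 9)/8)/((2*((-4 - 15)*4))) = (3/8 - √141/4)/((2*(-19*4))) = (3/8 - √141/4)/((2*(-76))) = (3/8 - √141/4)/(-152) = (3/8 - √141/4)*(-1/152) = -3/1216 + √141/608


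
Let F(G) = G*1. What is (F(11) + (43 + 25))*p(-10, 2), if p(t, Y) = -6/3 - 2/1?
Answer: -316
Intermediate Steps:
F(G) = G
p(t, Y) = -4 (p(t, Y) = -6*⅓ - 2*1 = -2 - 2 = -4)
(F(11) + (43 + 25))*p(-10, 2) = (11 + (43 + 25))*(-4) = (11 + 68)*(-4) = 79*(-4) = -316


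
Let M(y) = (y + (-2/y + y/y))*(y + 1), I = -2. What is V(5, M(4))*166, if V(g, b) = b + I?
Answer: 3403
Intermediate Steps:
M(y) = (1 + y)*(1 + y - 2/y) (M(y) = (y + (-2/y + 1))*(1 + y) = (y + (1 - 2/y))*(1 + y) = (1 + y - 2/y)*(1 + y) = (1 + y)*(1 + y - 2/y))
V(g, b) = -2 + b (V(g, b) = b - 2 = -2 + b)
V(5, M(4))*166 = (-2 + (-1 + 4**2 - 2/4 + 2*4))*166 = (-2 + (-1 + 16 - 2*1/4 + 8))*166 = (-2 + (-1 + 16 - 1/2 + 8))*166 = (-2 + 45/2)*166 = (41/2)*166 = 3403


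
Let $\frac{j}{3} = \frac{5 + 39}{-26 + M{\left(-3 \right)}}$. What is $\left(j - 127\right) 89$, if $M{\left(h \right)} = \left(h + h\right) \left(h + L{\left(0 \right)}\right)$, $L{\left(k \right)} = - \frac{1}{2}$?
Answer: $- \frac{68263}{5} \approx -13653.0$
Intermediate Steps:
$L{\left(k \right)} = - \frac{1}{2}$ ($L{\left(k \right)} = \left(-1\right) \frac{1}{2} = - \frac{1}{2}$)
$M{\left(h \right)} = 2 h \left(- \frac{1}{2} + h\right)$ ($M{\left(h \right)} = \left(h + h\right) \left(h - \frac{1}{2}\right) = 2 h \left(- \frac{1}{2} + h\right)$)
$j = - \frac{132}{5}$ ($j = 3 \frac{5 + 39}{-26 - 3 \left(-1 + 2 \left(-3\right)\right)} = 3 \frac{44}{-26 - 3 \left(-1 - 6\right)} = 3 \frac{44}{-26 - -21} = 3 \frac{44}{-26 + 21} = 3 \frac{44}{-5} = 3 \cdot 44 \left(- \frac{1}{5}\right) = 3 \left(- \frac{44}{5}\right) = - \frac{132}{5} \approx -26.4$)
$\left(j - 127\right) 89 = \left(- \frac{132}{5} - 127\right) 89 = \left(- \frac{767}{5}\right) 89 = - \frac{68263}{5}$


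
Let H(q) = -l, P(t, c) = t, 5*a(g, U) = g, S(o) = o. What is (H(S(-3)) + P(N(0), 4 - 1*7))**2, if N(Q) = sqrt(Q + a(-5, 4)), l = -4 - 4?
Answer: (8 + I)**2 ≈ 63.0 + 16.0*I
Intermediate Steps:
a(g, U) = g/5
l = -8
N(Q) = sqrt(-1 + Q) (N(Q) = sqrt(Q + (1/5)*(-5)) = sqrt(Q - 1) = sqrt(-1 + Q))
H(q) = 8 (H(q) = -1*(-8) = 8)
(H(S(-3)) + P(N(0), 4 - 1*7))**2 = (8 + sqrt(-1 + 0))**2 = (8 + sqrt(-1))**2 = (8 + I)**2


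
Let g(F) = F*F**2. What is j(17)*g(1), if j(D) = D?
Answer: 17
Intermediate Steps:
g(F) = F**3
j(17)*g(1) = 17*1**3 = 17*1 = 17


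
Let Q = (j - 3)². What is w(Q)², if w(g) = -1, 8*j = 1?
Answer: 1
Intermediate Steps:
j = ⅛ (j = (⅛)*1 = ⅛ ≈ 0.12500)
Q = 529/64 (Q = (⅛ - 3)² = (-23/8)² = 529/64 ≈ 8.2656)
w(Q)² = (-1)² = 1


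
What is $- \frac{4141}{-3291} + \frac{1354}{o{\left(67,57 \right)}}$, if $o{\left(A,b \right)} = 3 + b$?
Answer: $\frac{784079}{32910} \approx 23.825$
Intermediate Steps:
$- \frac{4141}{-3291} + \frac{1354}{o{\left(67,57 \right)}} = - \frac{4141}{-3291} + \frac{1354}{3 + 57} = \left(-4141\right) \left(- \frac{1}{3291}\right) + \frac{1354}{60} = \frac{4141}{3291} + 1354 \cdot \frac{1}{60} = \frac{4141}{3291} + \frac{677}{30} = \frac{784079}{32910}$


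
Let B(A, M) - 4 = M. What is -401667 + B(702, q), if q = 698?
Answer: -400965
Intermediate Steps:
B(A, M) = 4 + M
-401667 + B(702, q) = -401667 + (4 + 698) = -401667 + 702 = -400965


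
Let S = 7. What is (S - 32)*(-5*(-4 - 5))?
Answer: -1125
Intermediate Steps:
(S - 32)*(-5*(-4 - 5)) = (7 - 32)*(-5*(-4 - 5)) = -(-125)*(-9) = -25*45 = -1125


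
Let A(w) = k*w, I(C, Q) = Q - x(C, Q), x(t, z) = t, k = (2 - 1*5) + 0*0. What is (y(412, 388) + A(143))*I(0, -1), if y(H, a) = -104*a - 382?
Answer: 41163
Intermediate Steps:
k = -3 (k = (2 - 5) + 0 = -3 + 0 = -3)
y(H, a) = -382 - 104*a
I(C, Q) = Q - C
A(w) = -3*w
(y(412, 388) + A(143))*I(0, -1) = ((-382 - 104*388) - 3*143)*(-1 - 1*0) = ((-382 - 40352) - 429)*(-1 + 0) = (-40734 - 429)*(-1) = -41163*(-1) = 41163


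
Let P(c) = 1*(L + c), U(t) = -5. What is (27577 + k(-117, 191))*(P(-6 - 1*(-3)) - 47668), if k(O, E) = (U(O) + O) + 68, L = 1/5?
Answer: -6560217142/5 ≈ -1.3120e+9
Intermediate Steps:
L = 1/5 (L = 1*(1/5) = 1/5 ≈ 0.20000)
k(O, E) = 63 + O (k(O, E) = (-5 + O) + 68 = 63 + O)
P(c) = 1/5 + c (P(c) = 1*(1/5 + c) = 1/5 + c)
(27577 + k(-117, 191))*(P(-6 - 1*(-3)) - 47668) = (27577 + (63 - 117))*((1/5 + (-6 - 1*(-3))) - 47668) = (27577 - 54)*((1/5 + (-6 + 3)) - 47668) = 27523*((1/5 - 3) - 47668) = 27523*(-14/5 - 47668) = 27523*(-238354/5) = -6560217142/5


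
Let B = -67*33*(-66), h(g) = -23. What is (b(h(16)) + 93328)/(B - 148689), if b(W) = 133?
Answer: -93461/2763 ≈ -33.826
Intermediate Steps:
B = 145926 (B = -2211*(-66) = 145926)
(b(h(16)) + 93328)/(B - 148689) = (133 + 93328)/(145926 - 148689) = 93461/(-2763) = 93461*(-1/2763) = -93461/2763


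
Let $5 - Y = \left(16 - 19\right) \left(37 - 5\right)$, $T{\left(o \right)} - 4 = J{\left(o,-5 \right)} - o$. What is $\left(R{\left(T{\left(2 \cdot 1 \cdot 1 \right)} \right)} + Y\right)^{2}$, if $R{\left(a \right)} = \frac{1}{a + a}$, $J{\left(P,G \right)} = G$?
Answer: $\frac{366025}{36} \approx 10167.0$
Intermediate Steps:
$T{\left(o \right)} = -1 - o$ ($T{\left(o \right)} = 4 - \left(5 + o\right) = -1 - o$)
$Y = 101$ ($Y = 5 - \left(16 - 19\right) \left(37 - 5\right) = 5 - \left(-3\right) 32 = 5 - -96 = 5 + 96 = 101$)
$R{\left(a \right)} = \frac{1}{2 a}$
$\left(R{\left(T{\left(2 \cdot 1 \cdot 1 \right)} \right)} + Y\right)^{2} = \left(\frac{1}{2 \left(-1 - 2 \cdot 1 \cdot 1\right)} + 101\right)^{2} = \left(\frac{1}{2 \left(-1 - 2 \cdot 1\right)} + 101\right)^{2} = \left(\frac{1}{2 \left(-1 - 2\right)} + 101\right)^{2} = \left(\frac{1}{2 \left(-3\right)} + 101\right)^{2} = \left(\frac{1}{2} \left(- \frac{1}{3}\right) + 101\right)^{2} = \left(- \frac{1}{6} + 101\right)^{2} = \left(\frac{605}{6}\right)^{2} = \frac{366025}{36}$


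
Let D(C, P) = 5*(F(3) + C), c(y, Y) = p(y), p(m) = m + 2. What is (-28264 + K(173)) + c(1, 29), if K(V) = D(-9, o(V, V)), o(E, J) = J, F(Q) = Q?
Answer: -28291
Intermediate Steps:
p(m) = 2 + m
c(y, Y) = 2 + y
D(C, P) = 15 + 5*C (D(C, P) = 5*(3 + C) = 15 + 5*C)
K(V) = -30 (K(V) = 15 + 5*(-9) = 15 - 45 = -30)
(-28264 + K(173)) + c(1, 29) = (-28264 - 30) + (2 + 1) = -28294 + 3 = -28291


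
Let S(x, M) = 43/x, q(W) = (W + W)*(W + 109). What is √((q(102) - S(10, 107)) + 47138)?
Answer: √9017770/10 ≈ 300.30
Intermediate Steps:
q(W) = 2*W*(109 + W) (q(W) = (2*W)*(109 + W) = 2*W*(109 + W))
√((q(102) - S(10, 107)) + 47138) = √((2*102*(109 + 102) - 43/10) + 47138) = √((2*102*211 - 43/10) + 47138) = √((43044 - 1*43/10) + 47138) = √((43044 - 43/10) + 47138) = √(430397/10 + 47138) = √(901777/10) = √9017770/10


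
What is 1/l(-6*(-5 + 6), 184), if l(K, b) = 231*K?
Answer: -1/1386 ≈ -0.00072150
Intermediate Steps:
1/l(-6*(-5 + 6), 184) = 1/(231*(-6*(-5 + 6))) = 1/(231*(-6*1)) = 1/(231*(-6)) = 1/(-1386) = -1/1386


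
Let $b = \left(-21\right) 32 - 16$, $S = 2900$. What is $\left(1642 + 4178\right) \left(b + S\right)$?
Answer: $12873840$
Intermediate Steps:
$b = -688$ ($b = -672 - 16 = -688$)
$\left(1642 + 4178\right) \left(b + S\right) = \left(1642 + 4178\right) \left(-688 + 2900\right) = 5820 \cdot 2212 = 12873840$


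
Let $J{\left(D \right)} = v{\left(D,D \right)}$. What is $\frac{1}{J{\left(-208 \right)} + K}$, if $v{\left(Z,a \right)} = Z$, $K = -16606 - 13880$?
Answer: $- \frac{1}{30694} \approx -3.258 \cdot 10^{-5}$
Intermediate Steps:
$K = -30486$ ($K = -16606 - 13880 = -30486$)
$J{\left(D \right)} = D$
$\frac{1}{J{\left(-208 \right)} + K} = \frac{1}{-208 - 30486} = \frac{1}{-30694} = - \frac{1}{30694}$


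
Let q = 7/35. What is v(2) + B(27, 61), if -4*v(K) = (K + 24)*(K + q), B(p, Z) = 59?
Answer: 447/10 ≈ 44.700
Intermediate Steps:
q = ⅕ (q = 7*(1/35) = ⅕ ≈ 0.20000)
v(K) = -(24 + K)*(⅕ + K)/4 (v(K) = -(K + 24)*(K + ⅕)/4 = -(24 + K)*(⅕ + K)/4)
v(2) + B(27, 61) = (-6/5 - 121/20*2 - ¼*2²) + 59 = (-6/5 - 121/10 - ¼*4) + 59 = (-6/5 - 121/10 - 1) + 59 = -143/10 + 59 = 447/10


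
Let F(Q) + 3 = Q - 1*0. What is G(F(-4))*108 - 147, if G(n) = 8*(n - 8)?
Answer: -13107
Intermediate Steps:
F(Q) = -3 + Q (F(Q) = -3 + (Q - 1*0) = -3 + (Q + 0) = -3 + Q)
G(n) = -64 + 8*n (G(n) = 8*(-8 + n) = -64 + 8*n)
G(F(-4))*108 - 147 = (-64 + 8*(-3 - 4))*108 - 147 = (-64 + 8*(-7))*108 - 147 = (-64 - 56)*108 - 147 = -120*108 - 147 = -12960 - 147 = -13107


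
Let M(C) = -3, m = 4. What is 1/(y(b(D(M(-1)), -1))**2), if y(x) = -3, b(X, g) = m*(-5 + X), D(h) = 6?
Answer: 1/9 ≈ 0.11111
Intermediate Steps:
b(X, g) = -20 + 4*X (b(X, g) = 4*(-5 + X) = -20 + 4*X)
1/(y(b(D(M(-1)), -1))**2) = 1/((-3)**2) = 1/9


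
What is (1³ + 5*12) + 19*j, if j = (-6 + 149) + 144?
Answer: 5514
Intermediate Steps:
j = 287 (j = 143 + 144 = 287)
(1³ + 5*12) + 19*j = (1³ + 5*12) + 19*287 = (1 + 60) + 5453 = 61 + 5453 = 5514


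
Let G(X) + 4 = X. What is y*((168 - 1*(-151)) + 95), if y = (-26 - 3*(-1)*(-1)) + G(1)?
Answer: -13248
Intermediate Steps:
G(X) = -4 + X
y = -32 (y = (-26 - 3*(-1)*(-1)) + (-4 + 1) = (-26 + 3*(-1)) - 3 = (-26 - 3) - 3 = -29 - 3 = -32)
y*((168 - 1*(-151)) + 95) = -32*((168 - 1*(-151)) + 95) = -32*((168 + 151) + 95) = -32*(319 + 95) = -32*414 = -13248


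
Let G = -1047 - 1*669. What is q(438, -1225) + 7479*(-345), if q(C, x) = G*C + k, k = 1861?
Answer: -3330002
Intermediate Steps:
G = -1716 (G = -1047 - 669 = -1716)
q(C, x) = 1861 - 1716*C (q(C, x) = -1716*C + 1861 = 1861 - 1716*C)
q(438, -1225) + 7479*(-345) = (1861 - 1716*438) + 7479*(-345) = (1861 - 751608) - 2580255 = -749747 - 2580255 = -3330002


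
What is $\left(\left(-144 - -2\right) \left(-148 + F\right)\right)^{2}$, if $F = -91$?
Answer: $1151787844$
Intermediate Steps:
$\left(\left(-144 - -2\right) \left(-148 + F\right)\right)^{2} = \left(\left(-144 - -2\right) \left(-148 - 91\right)\right)^{2} = \left(\left(-144 + \left(6 - 4\right)\right) \left(-239\right)\right)^{2} = \left(\left(-144 + 2\right) \left(-239\right)\right)^{2} = \left(\left(-142\right) \left(-239\right)\right)^{2} = 33938^{2} = 1151787844$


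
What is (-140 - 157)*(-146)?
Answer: 43362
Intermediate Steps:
(-140 - 157)*(-146) = -297*(-146) = 43362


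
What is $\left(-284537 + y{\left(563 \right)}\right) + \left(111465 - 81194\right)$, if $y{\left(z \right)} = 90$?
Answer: $-254176$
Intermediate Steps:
$\left(-284537 + y{\left(563 \right)}\right) + \left(111465 - 81194\right) = \left(-284537 + 90\right) + \left(111465 - 81194\right) = -284447 + \left(111465 - 81194\right) = -284447 + 30271 = -254176$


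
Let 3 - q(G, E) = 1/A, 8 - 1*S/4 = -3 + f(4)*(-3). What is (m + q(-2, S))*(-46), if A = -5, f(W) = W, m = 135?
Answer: -31786/5 ≈ -6357.2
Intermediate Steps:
S = 92 (S = 32 - 4*(-3 + 4*(-3)) = 32 - 4*(-3 - 12) = 32 - 4*(-15) = 32 + 60 = 92)
q(G, E) = 16/5 (q(G, E) = 3 - 1/(-5) = 3 - 1*(-⅕) = 3 + ⅕ = 16/5)
(m + q(-2, S))*(-46) = (135 + 16/5)*(-46) = (691/5)*(-46) = -31786/5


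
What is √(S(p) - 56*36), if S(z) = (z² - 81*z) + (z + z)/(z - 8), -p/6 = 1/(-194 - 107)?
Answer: 8*I*√4119819962298/361501 ≈ 44.918*I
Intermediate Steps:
p = 6/301 (p = -6/(-194 - 107) = -6/(-301) = -6*(-1/301) = 6/301 ≈ 0.019934)
S(z) = z² - 81*z + 2*z/(-8 + z) (S(z) = (z² - 81*z) + (2*z)/(-8 + z) = (z² - 81*z) + 2*z/(-8 + z) = z² - 81*z + 2*z/(-8 + z))
√(S(p) - 56*36) = √(6*(650 + (6/301)² - 89*6/301)/(301*(-8 + 6/301)) - 56*36) = √(6*(650 + 36/90601 - 534/301)/(301*(-2402/301)) - 2016) = √((6/301)*(-301/2402)*(58729952/90601) - 2016) = √(-176189856/108811801 - 2016) = √(-219540780672/108811801) = 8*I*√4119819962298/361501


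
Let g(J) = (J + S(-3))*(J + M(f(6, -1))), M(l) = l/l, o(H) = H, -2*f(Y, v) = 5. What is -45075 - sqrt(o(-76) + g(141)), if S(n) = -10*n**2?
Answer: -45075 - sqrt(7166) ≈ -45160.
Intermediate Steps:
f(Y, v) = -5/2 (f(Y, v) = -1/2*5 = -5/2)
M(l) = 1
g(J) = (1 + J)*(-90 + J) (g(J) = (J - 10*(-3)**2)*(J + 1) = (J - 10*9)*(1 + J) = (J - 90)*(1 + J) = (-90 + J)*(1 + J) = (1 + J)*(-90 + J))
-45075 - sqrt(o(-76) + g(141)) = -45075 - sqrt(-76 + (-90 + 141**2 - 89*141)) = -45075 - sqrt(-76 + (-90 + 19881 - 12549)) = -45075 - sqrt(-76 + 7242) = -45075 - sqrt(7166)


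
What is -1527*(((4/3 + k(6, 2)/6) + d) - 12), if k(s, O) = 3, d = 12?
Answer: -5599/2 ≈ -2799.5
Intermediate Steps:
-1527*(((4/3 + k(6, 2)/6) + d) - 12) = -1527*(((4/3 + 3/6) + 12) - 12) = -1527*(((4*(⅓) + 3*(⅙)) + 12) - 12) = -1527*(((4/3 + ½) + 12) - 12) = -1527*((11/6 + 12) - 12) = -1527*(83/6 - 12) = -1527*11/6 = -5599/2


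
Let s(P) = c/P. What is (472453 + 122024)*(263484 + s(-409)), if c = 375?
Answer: 64063564819137/409 ≈ 1.5663e+11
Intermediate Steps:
s(P) = 375/P
(472453 + 122024)*(263484 + s(-409)) = (472453 + 122024)*(263484 + 375/(-409)) = 594477*(263484 + 375*(-1/409)) = 594477*(263484 - 375/409) = 594477*(107764581/409) = 64063564819137/409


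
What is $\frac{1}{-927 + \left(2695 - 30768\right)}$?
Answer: $- \frac{1}{29000} \approx -3.4483 \cdot 10^{-5}$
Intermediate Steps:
$\frac{1}{-927 + \left(2695 - 30768\right)} = \frac{1}{-927 - 28073} = \frac{1}{-29000} = - \frac{1}{29000}$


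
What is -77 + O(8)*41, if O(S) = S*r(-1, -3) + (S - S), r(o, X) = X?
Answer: -1061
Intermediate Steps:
O(S) = -3*S (O(S) = S*(-3) + (S - S) = -3*S + 0 = -3*S)
-77 + O(8)*41 = -77 - 3*8*41 = -77 - 24*41 = -77 - 984 = -1061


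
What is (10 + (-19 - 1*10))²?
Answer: 361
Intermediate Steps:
(10 + (-19 - 1*10))² = (10 + (-19 - 10))² = (10 - 29)² = (-19)² = 361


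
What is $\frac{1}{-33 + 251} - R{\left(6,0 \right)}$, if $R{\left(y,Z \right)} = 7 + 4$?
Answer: $- \frac{2397}{218} \approx -10.995$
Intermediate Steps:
$R{\left(y,Z \right)} = 11$
$\frac{1}{-33 + 251} - R{\left(6,0 \right)} = \frac{1}{-33 + 251} - 11 = \frac{1}{218} - 11 = - \frac{2397}{218}$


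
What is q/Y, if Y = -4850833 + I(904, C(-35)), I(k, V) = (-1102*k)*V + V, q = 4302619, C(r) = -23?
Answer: 4302619/18061928 ≈ 0.23821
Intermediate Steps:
I(k, V) = V - 1102*V*k (I(k, V) = -1102*V*k + V = V - 1102*V*k)
Y = 18061928 (Y = -4850833 - 23*(1 - 1102*904) = -4850833 - 23*(1 - 996208) = -4850833 - 23*(-996207) = -4850833 + 22912761 = 18061928)
q/Y = 4302619/18061928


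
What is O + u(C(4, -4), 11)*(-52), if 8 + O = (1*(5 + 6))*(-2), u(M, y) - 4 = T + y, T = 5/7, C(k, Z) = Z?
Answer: -5930/7 ≈ -847.14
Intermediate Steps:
T = 5/7 (T = 5*(⅐) = 5/7 ≈ 0.71429)
u(M, y) = 33/7 + y (u(M, y) = 4 + (5/7 + y) = 33/7 + y)
O = -30 (O = -8 + (1*(5 + 6))*(-2) = -8 + (1*11)*(-2) = -8 + 11*(-2) = -8 - 22 = -30)
O + u(C(4, -4), 11)*(-52) = -30 + (33/7 + 11)*(-52) = -30 + (110/7)*(-52) = -30 - 5720/7 = -5930/7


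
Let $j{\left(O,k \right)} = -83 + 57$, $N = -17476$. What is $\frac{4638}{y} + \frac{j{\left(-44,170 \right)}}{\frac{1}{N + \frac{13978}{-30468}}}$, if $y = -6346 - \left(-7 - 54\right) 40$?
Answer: $\frac{250350281862}{550963} \approx 4.5439 \cdot 10^{5}$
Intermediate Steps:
$j{\left(O,k \right)} = -26$
$y = -3906$ ($y = -6346 - \left(-61\right) 40 = -6346 - -2440 = -6346 + 2440 = -3906$)
$\frac{4638}{y} + \frac{j{\left(-44,170 \right)}}{\frac{1}{N + \frac{13978}{-30468}}} = \frac{4638}{-3906} - \frac{26}{\frac{1}{-17476 + \frac{13978}{-30468}}} = 4638 \left(- \frac{1}{3906}\right) - \frac{26}{\frac{1}{-17476 + 13978 \left(- \frac{1}{30468}\right)}} = - \frac{773}{651} - \frac{26}{\frac{1}{-17476 - \frac{6989}{15234}}} = - \frac{773}{651} - \frac{26}{\frac{1}{- \frac{266236373}{15234}}} = - \frac{773}{651} - \frac{26}{- \frac{15234}{266236373}} = - \frac{773}{651} - - \frac{3461072849}{7617} = - \frac{773}{651} + \frac{3461072849}{7617} = \frac{250350281862}{550963}$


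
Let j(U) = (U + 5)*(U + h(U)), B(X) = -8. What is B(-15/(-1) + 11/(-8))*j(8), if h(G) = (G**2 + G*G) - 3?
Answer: -13832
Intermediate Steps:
h(G) = -3 + 2*G**2 (h(G) = (G**2 + G**2) - 3 = 2*G**2 - 3 = -3 + 2*G**2)
j(U) = (5 + U)*(-3 + U + 2*U**2) (j(U) = (U + 5)*(U + (-3 + 2*U**2)) = (5 + U)*(-3 + U + 2*U**2))
B(-15/(-1) + 11/(-8))*j(8) = -8*(-15 + 2*8 + 2*8**3 + 11*8**2) = -8*(-15 + 16 + 2*512 + 11*64) = -8*(-15 + 16 + 1024 + 704) = -8*1729 = -13832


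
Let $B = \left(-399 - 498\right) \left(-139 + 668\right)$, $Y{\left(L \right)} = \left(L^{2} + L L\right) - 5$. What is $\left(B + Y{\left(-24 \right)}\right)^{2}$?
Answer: $224075369956$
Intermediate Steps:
$Y{\left(L \right)} = -5 + 2 L^{2}$ ($Y{\left(L \right)} = \left(L^{2} + L^{2}\right) - 5 = 2 L^{2} - 5 = -5 + 2 L^{2}$)
$B = -474513$ ($B = \left(-897\right) 529 = -474513$)
$\left(B + Y{\left(-24 \right)}\right)^{2} = \left(-474513 - \left(5 - 2 \left(-24\right)^{2}\right)\right)^{2} = \left(-474513 + \left(-5 + 2 \cdot 576\right)\right)^{2} = \left(-474513 + \left(-5 + 1152\right)\right)^{2} = \left(-474513 + 1147\right)^{2} = \left(-473366\right)^{2} = 224075369956$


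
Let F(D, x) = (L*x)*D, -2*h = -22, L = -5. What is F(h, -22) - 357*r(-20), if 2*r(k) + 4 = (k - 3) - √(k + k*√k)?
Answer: 12059/2 + 357*√(-5 - 10*I*√5) ≈ 7097.9 - 1333.7*I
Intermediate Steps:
h = 11 (h = -½*(-22) = 11)
F(D, x) = -5*D*x (F(D, x) = (-5*x)*D = -5*D*x)
r(k) = -7/2 + k/2 - √(k + k^(3/2))/2 (r(k) = -2 + ((k - 3) - √(k + k*√k))/2 = -2 + ((-3 + k) - √(k + k^(3/2)))/2 = -2 + (-3 + k - √(k + k^(3/2)))/2 = -2 + (-3/2 + k/2 - √(k + k^(3/2))/2) = -7/2 + k/2 - √(k + k^(3/2))/2)
F(h, -22) - 357*r(-20) = -5*11*(-22) - 357*(-7/2 + (½)*(-20) - √(-20 + (-20)^(3/2))/2) = 1210 - 357*(-7/2 - 10 - √(-20 - 40*I*√5)/2) = 1210 - 357*(-27/2 - √(-20 - 40*I*√5)/2) = 1210 + (9639/2 + 357*√(-20 - 40*I*√5)/2) = 12059/2 + 357*√(-20 - 40*I*√5)/2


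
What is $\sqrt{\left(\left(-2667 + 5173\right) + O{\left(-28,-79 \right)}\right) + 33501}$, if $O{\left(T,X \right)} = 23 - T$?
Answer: $11 \sqrt{298} \approx 189.89$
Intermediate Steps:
$\sqrt{\left(\left(-2667 + 5173\right) + O{\left(-28,-79 \right)}\right) + 33501} = \sqrt{\left(\left(-2667 + 5173\right) + \left(23 - -28\right)\right) + 33501} = \sqrt{\left(2506 + \left(23 + 28\right)\right) + 33501} = \sqrt{\left(2506 + 51\right) + 33501} = \sqrt{2557 + 33501} = \sqrt{36058} = 11 \sqrt{298}$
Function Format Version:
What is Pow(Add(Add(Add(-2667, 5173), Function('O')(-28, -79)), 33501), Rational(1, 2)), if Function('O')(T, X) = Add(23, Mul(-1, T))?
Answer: Mul(11, Pow(298, Rational(1, 2))) ≈ 189.89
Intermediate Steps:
Pow(Add(Add(Add(-2667, 5173), Function('O')(-28, -79)), 33501), Rational(1, 2)) = Pow(Add(Add(Add(-2667, 5173), Add(23, Mul(-1, -28))), 33501), Rational(1, 2)) = Pow(Add(Add(2506, Add(23, 28)), 33501), Rational(1, 2)) = Pow(Add(Add(2506, 51), 33501), Rational(1, 2)) = Pow(Add(2557, 33501), Rational(1, 2)) = Pow(36058, Rational(1, 2)) = Mul(11, Pow(298, Rational(1, 2)))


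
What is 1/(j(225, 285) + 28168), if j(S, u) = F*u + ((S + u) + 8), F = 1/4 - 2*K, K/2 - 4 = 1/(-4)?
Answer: 4/97929 ≈ 4.0846e-5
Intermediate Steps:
K = 15/2 (K = 8 + 2*(1/(-4)) = 8 + 2*(1*(-¼)) = 8 + 2*(-¼) = 8 - ½ = 15/2 ≈ 7.5000)
F = -59/4 (F = 1/4 - 2*15/2 = ¼ - 15 = -59/4 ≈ -14.750)
j(S, u) = 8 + S - 55*u/4 (j(S, u) = -59*u/4 + ((S + u) + 8) = -59*u/4 + (8 + S + u) = 8 + S - 55*u/4)
1/(j(225, 285) + 28168) = 1/((8 + 225 - 55/4*285) + 28168) = 1/((8 + 225 - 15675/4) + 28168) = 1/(-14743/4 + 28168) = 1/(97929/4) = 4/97929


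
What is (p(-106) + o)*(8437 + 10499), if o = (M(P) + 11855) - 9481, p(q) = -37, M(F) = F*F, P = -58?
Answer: 107954136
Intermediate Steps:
M(F) = F²
o = 5738 (o = ((-58)² + 11855) - 9481 = (3364 + 11855) - 9481 = 15219 - 9481 = 5738)
(p(-106) + o)*(8437 + 10499) = (-37 + 5738)*(8437 + 10499) = 5701*18936 = 107954136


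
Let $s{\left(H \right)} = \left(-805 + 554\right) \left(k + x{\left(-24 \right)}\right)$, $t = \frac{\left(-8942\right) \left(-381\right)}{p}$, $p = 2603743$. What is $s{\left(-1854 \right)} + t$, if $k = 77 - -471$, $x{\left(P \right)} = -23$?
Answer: $- \frac{343104826923}{2603743} \approx -1.3177 \cdot 10^{5}$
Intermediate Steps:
$k = 548$ ($k = 77 + 471 = 548$)
$t = \frac{3406902}{2603743}$ ($t = \frac{\left(-8942\right) \left(-381\right)}{2603743} = 3406902 \cdot \frac{1}{2603743} = \frac{3406902}{2603743} \approx 1.3085$)
$s{\left(H \right)} = -131775$ ($s{\left(H \right)} = \left(-805 + 554\right) \left(548 - 23\right) = \left(-251\right) 525 = -131775$)
$s{\left(-1854 \right)} + t = -131775 + \frac{3406902}{2603743} = - \frac{343104826923}{2603743}$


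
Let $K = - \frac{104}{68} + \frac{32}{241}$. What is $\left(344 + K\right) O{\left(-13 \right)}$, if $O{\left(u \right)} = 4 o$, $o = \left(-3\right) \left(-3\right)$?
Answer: $\frac{50531256}{4097} \approx 12334.0$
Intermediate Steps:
$o = 9$
$O{\left(u \right)} = 36$ ($O{\left(u \right)} = 4 \cdot 9 = 36$)
$K = - \frac{5722}{4097}$ ($K = \left(-104\right) \frac{1}{68} + 32 \cdot \frac{1}{241} = - \frac{26}{17} + \frac{32}{241} = - \frac{5722}{4097} \approx -1.3966$)
$\left(344 + K\right) O{\left(-13 \right)} = \left(344 - \frac{5722}{4097}\right) 36 = \frac{1403646}{4097} \cdot 36 = \frac{50531256}{4097}$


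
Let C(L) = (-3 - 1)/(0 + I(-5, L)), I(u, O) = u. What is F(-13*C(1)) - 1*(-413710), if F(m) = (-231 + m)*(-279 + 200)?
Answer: 2163903/5 ≈ 4.3278e+5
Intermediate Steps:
C(L) = ⅘ (C(L) = (-3 - 1)/(0 - 5) = -4/(-5) = -4*(-⅕) = ⅘)
F(m) = 18249 - 79*m (F(m) = (-231 + m)*(-79) = 18249 - 79*m)
F(-13*C(1)) - 1*(-413710) = (18249 - (-1027)*4/5) - 1*(-413710) = (18249 - 79*(-52/5)) + 413710 = (18249 + 4108/5) + 413710 = 95353/5 + 413710 = 2163903/5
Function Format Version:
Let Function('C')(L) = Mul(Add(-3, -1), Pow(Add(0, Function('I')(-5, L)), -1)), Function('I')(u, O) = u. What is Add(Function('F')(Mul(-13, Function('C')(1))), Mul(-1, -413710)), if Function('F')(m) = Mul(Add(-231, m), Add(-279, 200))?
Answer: Rational(2163903, 5) ≈ 4.3278e+5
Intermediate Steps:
Function('C')(L) = Rational(4, 5) (Function('C')(L) = Mul(Add(-3, -1), Pow(Add(0, -5), -1)) = Mul(-4, Pow(-5, -1)) = Mul(-4, Rational(-1, 5)) = Rational(4, 5))
Function('F')(m) = Add(18249, Mul(-79, m)) (Function('F')(m) = Mul(Add(-231, m), -79) = Add(18249, Mul(-79, m)))
Add(Function('F')(Mul(-13, Function('C')(1))), Mul(-1, -413710)) = Add(Add(18249, Mul(-79, Mul(-13, Rational(4, 5)))), Mul(-1, -413710)) = Add(Add(18249, Mul(-79, Rational(-52, 5))), 413710) = Add(Add(18249, Rational(4108, 5)), 413710) = Add(Rational(95353, 5), 413710) = Rational(2163903, 5)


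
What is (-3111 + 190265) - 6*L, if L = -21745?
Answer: 317624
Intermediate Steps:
(-3111 + 190265) - 6*L = (-3111 + 190265) - 6*(-21745) = 187154 - 1*(-130470) = 187154 + 130470 = 317624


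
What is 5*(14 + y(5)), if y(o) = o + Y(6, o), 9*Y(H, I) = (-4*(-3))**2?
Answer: 175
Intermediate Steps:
Y(H, I) = 16 (Y(H, I) = (-4*(-3))**2/9 = (1/9)*12**2 = (1/9)*144 = 16)
y(o) = 16 + o (y(o) = o + 16 = 16 + o)
5*(14 + y(5)) = 5*(14 + (16 + 5)) = 5*(14 + 21) = 5*35 = 175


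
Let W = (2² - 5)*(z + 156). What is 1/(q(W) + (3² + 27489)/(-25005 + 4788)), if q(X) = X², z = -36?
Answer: 6739/97032434 ≈ 6.9451e-5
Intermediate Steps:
W = -120 (W = (2² - 5)*(-36 + 156) = (4 - 5)*120 = -1*120 = -120)
1/(q(W) + (3² + 27489)/(-25005 + 4788)) = 1/((-120)² + (3² + 27489)/(-25005 + 4788)) = 1/(14400 + (9 + 27489)/(-20217)) = 1/(14400 + 27498*(-1/20217)) = 1/(14400 - 9166/6739) = 1/(97032434/6739) = 6739/97032434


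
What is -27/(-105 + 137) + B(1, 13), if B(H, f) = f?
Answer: 389/32 ≈ 12.156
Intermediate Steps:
-27/(-105 + 137) + B(1, 13) = -27/(-105 + 137) + 13 = -27/32 + 13 = 389/32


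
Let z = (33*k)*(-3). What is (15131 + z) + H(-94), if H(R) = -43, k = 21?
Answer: 13009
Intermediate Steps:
z = -2079 (z = (33*21)*(-3) = 693*(-3) = -2079)
(15131 + z) + H(-94) = (15131 - 2079) - 43 = 13052 - 43 = 13009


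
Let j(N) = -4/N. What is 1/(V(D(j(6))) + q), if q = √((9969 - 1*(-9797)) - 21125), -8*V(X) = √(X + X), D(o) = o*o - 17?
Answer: -24*I/(-√298 + 72*√151) ≈ -0.027666*I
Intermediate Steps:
D(o) = -17 + o² (D(o) = o² - 17 = -17 + o²)
V(X) = -√2*√X/8 (V(X) = -√(X + X)/8 = -√2*√X/8)
q = 3*I*√151 (q = √((9969 + 9797) - 21125) = √(19766 - 21125) = √(-1359) = 3*I*√151 ≈ 36.865*I)
1/(V(D(j(6))) + q) = 1/(-√2*√(-17 + (-4/6)²)/8 + 3*I*√151) = 1/(-√2*√(-17 + (-4*⅙)²)/8 + 3*I*√151) = 1/(-√2*√(-17 + (-⅔)²)/8 + 3*I*√151) = 1/(-√2*√(-17 + 4/9)/8 + 3*I*√151) = 1/(-√2*√(-149/9)/8 + 3*I*√151) = 1/(-√2*I*√149/3/8 + 3*I*√151) = 1/(-I*√298/24 + 3*I*√151) = 1/(3*I*√151 - I*√298/24)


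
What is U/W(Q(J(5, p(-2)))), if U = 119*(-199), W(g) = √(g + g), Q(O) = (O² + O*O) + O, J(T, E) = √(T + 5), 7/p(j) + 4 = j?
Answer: -23681*2^(¼)*5^(¾)/(10*√(1 + 2*√10)) ≈ -3479.3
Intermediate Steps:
p(j) = 7/(-4 + j)
J(T, E) = √(5 + T)
Q(O) = O + 2*O² (Q(O) = (O² + O²) + O = 2*O² + O = O + 2*O²)
W(g) = √2*√g (W(g) = √(2*g) = √2*√g)
U = -23681
U/W(Q(J(5, p(-2)))) = -23681*√2/(2*√(1 + 2*√(5 + 5))*(5 + 5)^(¼)) = -23681*2^(¼)*5^(¾)/(10*√(1 + 2*√10))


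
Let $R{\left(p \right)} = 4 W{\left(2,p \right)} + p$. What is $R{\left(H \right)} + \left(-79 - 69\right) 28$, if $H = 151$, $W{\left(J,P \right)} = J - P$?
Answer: $-4589$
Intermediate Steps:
$R{\left(p \right)} = 8 - 3 p$ ($R{\left(p \right)} = 4 \left(2 - p\right) + p = \left(8 - 4 p\right) + p = 8 - 3 p$)
$R{\left(H \right)} + \left(-79 - 69\right) 28 = \left(8 - 453\right) + \left(-79 - 69\right) 28 = \left(8 - 453\right) - 4144 = -445 - 4144 = -4589$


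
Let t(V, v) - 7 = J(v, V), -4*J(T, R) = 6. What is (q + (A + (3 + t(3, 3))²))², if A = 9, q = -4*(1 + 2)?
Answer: 76729/16 ≈ 4795.6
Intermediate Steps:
J(T, R) = -3/2 (J(T, R) = -¼*6 = -3/2)
t(V, v) = 11/2 (t(V, v) = 7 - 3/2 = 11/2)
q = -12 (q = -4*3 = -12)
(q + (A + (3 + t(3, 3))²))² = (-12 + (9 + (3 + 11/2)²))² = (-12 + (9 + (17/2)²))² = (-12 + (9 + 289/4))² = (-12 + 325/4)² = (277/4)² = 76729/16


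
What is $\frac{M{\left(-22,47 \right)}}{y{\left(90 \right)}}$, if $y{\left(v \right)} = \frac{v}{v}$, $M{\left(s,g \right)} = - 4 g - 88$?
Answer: $-276$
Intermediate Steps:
$M{\left(s,g \right)} = -88 - 4 g$
$y{\left(v \right)} = 1$
$\frac{M{\left(-22,47 \right)}}{y{\left(90 \right)}} = \frac{-88 - 188}{1} = \left(-88 - 188\right) 1 = \left(-276\right) 1 = -276$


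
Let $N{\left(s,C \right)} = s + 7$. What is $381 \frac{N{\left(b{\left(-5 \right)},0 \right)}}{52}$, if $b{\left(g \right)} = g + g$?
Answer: $- \frac{1143}{52} \approx -21.981$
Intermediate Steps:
$b{\left(g \right)} = 2 g$
$N{\left(s,C \right)} = 7 + s$
$381 \frac{N{\left(b{\left(-5 \right)},0 \right)}}{52} = 381 \frac{7 + 2 \left(-5\right)}{52} = 381 \left(7 - 10\right) \frac{1}{52} = 381 \left(\left(-3\right) \frac{1}{52}\right) = 381 \left(- \frac{3}{52}\right) = - \frac{1143}{52}$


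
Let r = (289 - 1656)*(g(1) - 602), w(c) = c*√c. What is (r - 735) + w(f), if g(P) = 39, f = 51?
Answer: 768886 + 51*√51 ≈ 7.6925e+5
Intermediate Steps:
w(c) = c^(3/2)
r = 769621 (r = (289 - 1656)*(39 - 602) = -1367*(-563) = 769621)
(r - 735) + w(f) = (769621 - 735) + 51^(3/2) = 768886 + 51*√51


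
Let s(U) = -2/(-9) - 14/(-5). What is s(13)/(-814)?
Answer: -68/18315 ≈ -0.0037128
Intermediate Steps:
s(U) = 136/45 (s(U) = -2*(-⅑) - 14*(-⅕) = 2/9 + 14/5 = 136/45)
s(13)/(-814) = (136/45)/(-814) = (136/45)*(-1/814) = -68/18315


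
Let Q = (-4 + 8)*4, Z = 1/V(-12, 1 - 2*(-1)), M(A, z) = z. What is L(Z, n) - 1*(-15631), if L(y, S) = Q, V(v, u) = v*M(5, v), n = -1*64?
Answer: 15647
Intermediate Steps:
n = -64
V(v, u) = v² (V(v, u) = v*v = v²)
Z = 1/144 (Z = 1/((-12)²) = 1/144 ≈ 0.0069444)
Q = 16 (Q = 4*4 = 16)
L(y, S) = 16
L(Z, n) - 1*(-15631) = 16 - 1*(-15631) = 16 + 15631 = 15647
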